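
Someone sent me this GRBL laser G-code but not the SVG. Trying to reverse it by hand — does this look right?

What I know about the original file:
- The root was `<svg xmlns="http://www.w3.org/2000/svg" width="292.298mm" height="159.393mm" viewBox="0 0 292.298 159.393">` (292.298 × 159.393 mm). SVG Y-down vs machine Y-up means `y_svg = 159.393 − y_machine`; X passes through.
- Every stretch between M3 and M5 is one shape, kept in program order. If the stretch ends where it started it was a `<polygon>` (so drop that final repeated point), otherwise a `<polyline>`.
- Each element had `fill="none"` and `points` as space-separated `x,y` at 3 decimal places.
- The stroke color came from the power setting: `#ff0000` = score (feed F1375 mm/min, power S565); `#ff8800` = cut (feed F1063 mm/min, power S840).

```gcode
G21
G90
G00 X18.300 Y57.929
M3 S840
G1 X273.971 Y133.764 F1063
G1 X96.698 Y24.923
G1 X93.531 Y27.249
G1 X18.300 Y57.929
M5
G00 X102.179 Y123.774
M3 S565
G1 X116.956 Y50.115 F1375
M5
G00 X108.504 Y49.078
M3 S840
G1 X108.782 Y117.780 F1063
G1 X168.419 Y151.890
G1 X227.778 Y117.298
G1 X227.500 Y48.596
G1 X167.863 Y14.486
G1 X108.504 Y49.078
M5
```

y_svg = 159.393 − y_m.

[1] S840→`#ff8800` (cut); closed run; points: 18.300,101.464 273.971,25.629 96.698,134.470 93.531,132.144

[2] S565→`#ff0000` (score); open run; points: 102.179,35.619 116.956,109.278

[3] S840→`#ff8800` (cut); closed run; points: 108.504,110.315 108.782,41.613 168.419,7.503 227.778,42.095 227.500,110.797 167.863,144.907

<svg xmlns="http://www.w3.org/2000/svg" width="292.298mm" height="159.393mm" viewBox="0 0 292.298 159.393">
  <polygon points="18.300,101.464 273.971,25.629 96.698,134.470 93.531,132.144" fill="none" stroke="#ff8800"/>
  <polyline points="102.179,35.619 116.956,109.278" fill="none" stroke="#ff0000"/>
  <polygon points="108.504,110.315 108.782,41.613 168.419,7.503 227.778,42.095 227.500,110.797 167.863,144.907" fill="none" stroke="#ff8800"/>
</svg>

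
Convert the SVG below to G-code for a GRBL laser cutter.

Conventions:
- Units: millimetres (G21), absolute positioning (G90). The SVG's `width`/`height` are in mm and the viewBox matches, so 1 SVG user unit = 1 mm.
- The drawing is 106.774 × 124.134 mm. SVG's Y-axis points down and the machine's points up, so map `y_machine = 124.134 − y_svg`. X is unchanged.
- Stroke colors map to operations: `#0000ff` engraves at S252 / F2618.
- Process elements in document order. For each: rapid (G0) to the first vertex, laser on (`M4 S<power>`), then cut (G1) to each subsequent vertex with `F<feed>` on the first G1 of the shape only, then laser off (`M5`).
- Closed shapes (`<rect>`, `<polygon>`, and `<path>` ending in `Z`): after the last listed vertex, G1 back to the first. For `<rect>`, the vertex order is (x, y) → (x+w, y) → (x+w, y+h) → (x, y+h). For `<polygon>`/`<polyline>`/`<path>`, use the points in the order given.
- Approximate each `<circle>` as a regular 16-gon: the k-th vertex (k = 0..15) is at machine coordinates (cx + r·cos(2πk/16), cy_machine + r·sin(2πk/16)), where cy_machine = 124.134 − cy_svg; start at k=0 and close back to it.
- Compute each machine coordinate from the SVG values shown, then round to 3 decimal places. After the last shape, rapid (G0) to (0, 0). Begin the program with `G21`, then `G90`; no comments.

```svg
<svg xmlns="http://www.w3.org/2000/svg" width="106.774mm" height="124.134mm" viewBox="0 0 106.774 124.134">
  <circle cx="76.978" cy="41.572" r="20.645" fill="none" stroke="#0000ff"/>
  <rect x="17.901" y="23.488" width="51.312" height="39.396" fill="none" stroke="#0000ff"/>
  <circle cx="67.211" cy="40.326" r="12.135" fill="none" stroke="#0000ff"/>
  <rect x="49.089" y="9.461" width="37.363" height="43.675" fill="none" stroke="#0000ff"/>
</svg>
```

G21
G90
G0 X97.623 Y82.562
M4 S252
G1 X96.051 Y90.462 F2618
G1 X91.576 Y97.160
G1 X84.878 Y101.635
G1 X76.978 Y103.207
G1 X69.078 Y101.635
G1 X62.380 Y97.160
G1 X57.905 Y90.462
G1 X56.333 Y82.562
G1 X57.905 Y74.662
G1 X62.380 Y67.964
G1 X69.078 Y63.489
G1 X76.978 Y61.917
G1 X84.878 Y63.489
G1 X91.576 Y67.964
G1 X96.051 Y74.662
G1 X97.623 Y82.562
M5
G0 X17.901 Y100.646
M4 S252
G1 X69.213 Y100.646 F2618
G1 X69.213 Y61.250
G1 X17.901 Y61.250
G1 X17.901 Y100.646
M5
G0 X79.346 Y83.808
M4 S252
G1 X78.422 Y88.452 F2618
G1 X75.792 Y92.389
G1 X71.855 Y95.019
G1 X67.211 Y95.943
G1 X62.567 Y95.019
G1 X58.630 Y92.389
G1 X56.000 Y88.452
G1 X55.076 Y83.808
G1 X56.000 Y79.164
G1 X58.630 Y75.227
G1 X62.567 Y72.597
G1 X67.211 Y71.673
G1 X71.855 Y72.597
G1 X75.792 Y75.227
G1 X78.422 Y79.164
G1 X79.346 Y83.808
M5
G0 X49.089 Y114.673
M4 S252
G1 X86.452 Y114.673 F2618
G1 X86.452 Y70.998
G1 X49.089 Y70.998
G1 X49.089 Y114.673
M5
G0 X0.000 Y0.000

1 u = 1 mm; y_m = 124.134 − y.

[1] `<circle>` circle, #0000ff→engrave S252 F2618: (97.623,82.562) → (96.051,90.462) → (91.576,97.160) → (84.878,101.635) → (76.978,103.207) → (69.078,101.635) → (62.380,97.160) → (57.905,90.462) → (56.333,82.562) → (57.905,74.662) → (62.380,67.964) → (69.078,63.489) → (76.978,61.917) → (84.878,63.489) → (91.576,67.964) → (96.051,74.662) → (97.623,82.562) (closed)

[2] `<rect>` rectangle, #0000ff→engrave S252 F2618: (17.901,100.646) → (69.213,100.646) → (69.213,61.250) → (17.901,61.250) → (17.901,100.646) (closed)

[3] `<circle>` circle, #0000ff→engrave S252 F2618: (79.346,83.808) → (78.422,88.452) → (75.792,92.389) → (71.855,95.019) → (67.211,95.943) → (62.567,95.019) → (58.630,92.389) → (56.000,88.452) → (55.076,83.808) → (56.000,79.164) → (58.630,75.227) → (62.567,72.597) → (67.211,71.673) → (71.855,72.597) → (75.792,75.227) → (78.422,79.164) → (79.346,83.808) (closed)

[4] `<rect>` rectangle, #0000ff→engrave S252 F2618: (49.089,114.673) → (86.452,114.673) → (86.452,70.998) → (49.089,70.998) → (49.089,114.673) (closed)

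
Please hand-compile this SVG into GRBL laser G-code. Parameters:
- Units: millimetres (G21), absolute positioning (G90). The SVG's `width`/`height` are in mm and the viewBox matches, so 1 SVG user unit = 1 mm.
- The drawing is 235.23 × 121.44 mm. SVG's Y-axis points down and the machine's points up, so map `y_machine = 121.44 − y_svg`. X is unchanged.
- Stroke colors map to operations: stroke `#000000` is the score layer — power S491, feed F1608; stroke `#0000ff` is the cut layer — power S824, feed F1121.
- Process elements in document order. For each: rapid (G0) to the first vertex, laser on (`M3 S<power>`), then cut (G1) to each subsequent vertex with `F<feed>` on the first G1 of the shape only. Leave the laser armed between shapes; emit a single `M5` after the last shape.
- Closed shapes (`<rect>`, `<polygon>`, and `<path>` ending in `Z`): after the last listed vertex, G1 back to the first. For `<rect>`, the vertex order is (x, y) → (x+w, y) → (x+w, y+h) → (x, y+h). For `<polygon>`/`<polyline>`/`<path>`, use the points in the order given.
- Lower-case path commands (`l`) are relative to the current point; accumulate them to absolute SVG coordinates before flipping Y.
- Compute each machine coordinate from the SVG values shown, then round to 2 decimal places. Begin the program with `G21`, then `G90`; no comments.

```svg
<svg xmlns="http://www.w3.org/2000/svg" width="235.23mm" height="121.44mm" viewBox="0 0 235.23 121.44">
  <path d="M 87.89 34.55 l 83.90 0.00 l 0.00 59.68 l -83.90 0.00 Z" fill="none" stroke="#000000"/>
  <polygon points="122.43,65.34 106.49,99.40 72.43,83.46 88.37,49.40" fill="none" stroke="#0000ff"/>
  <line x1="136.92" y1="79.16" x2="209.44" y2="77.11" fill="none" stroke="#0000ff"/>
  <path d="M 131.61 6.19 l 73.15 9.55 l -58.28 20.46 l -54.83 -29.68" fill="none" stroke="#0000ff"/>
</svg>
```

G21
G90
G0 X87.89 Y86.89
M3 S491
G1 X171.79 Y86.89 F1608
G1 X171.79 Y27.21
G1 X87.89 Y27.21
G1 X87.89 Y86.89
G0 X122.43 Y56.10
M3 S824
G1 X106.49 Y22.04 F1121
G1 X72.43 Y37.98
G1 X88.37 Y72.04
G1 X122.43 Y56.10
G0 X136.92 Y42.28
M3 S824
G1 X209.44 Y44.33 F1121
G0 X131.61 Y115.25
M3 S824
G1 X204.76 Y105.70 F1121
G1 X146.48 Y85.24
G1 X91.65 Y114.92
M5

viewBox `0 0 235.23 121.44` with mm width/height → 1 unit = 1 mm. Flip: y_m = 121.44 − y_svg.

**Shape 1** — `<path>` rectangle, stroke `#000000` → score (S491, F1608). Machine vertices: (87.89,86.89) → (171.79,86.89) → (171.79,27.21) → (87.89,27.21) → (87.89,86.89). Closed: final G1 returns to the first vertex.

**Shape 2** — `<polygon>` regular polygon, stroke `#0000ff` → cut (S824, F1121). Machine vertices: (122.43,56.10) → (106.49,22.04) → (72.43,37.98) → (88.37,72.04) → (122.43,56.10). Closed: final G1 returns to the first vertex.

**Shape 3** — `<line>` line segment, stroke `#0000ff` → cut (S824, F1121). Machine vertices: (136.92,42.28) → (209.44,44.33). Open path.

**Shape 4** — `<path>` open polyline, stroke `#0000ff` → cut (S824, F1121). Machine vertices: (131.61,115.25) → (204.76,105.70) → (146.48,85.24) → (91.65,114.92). Open path.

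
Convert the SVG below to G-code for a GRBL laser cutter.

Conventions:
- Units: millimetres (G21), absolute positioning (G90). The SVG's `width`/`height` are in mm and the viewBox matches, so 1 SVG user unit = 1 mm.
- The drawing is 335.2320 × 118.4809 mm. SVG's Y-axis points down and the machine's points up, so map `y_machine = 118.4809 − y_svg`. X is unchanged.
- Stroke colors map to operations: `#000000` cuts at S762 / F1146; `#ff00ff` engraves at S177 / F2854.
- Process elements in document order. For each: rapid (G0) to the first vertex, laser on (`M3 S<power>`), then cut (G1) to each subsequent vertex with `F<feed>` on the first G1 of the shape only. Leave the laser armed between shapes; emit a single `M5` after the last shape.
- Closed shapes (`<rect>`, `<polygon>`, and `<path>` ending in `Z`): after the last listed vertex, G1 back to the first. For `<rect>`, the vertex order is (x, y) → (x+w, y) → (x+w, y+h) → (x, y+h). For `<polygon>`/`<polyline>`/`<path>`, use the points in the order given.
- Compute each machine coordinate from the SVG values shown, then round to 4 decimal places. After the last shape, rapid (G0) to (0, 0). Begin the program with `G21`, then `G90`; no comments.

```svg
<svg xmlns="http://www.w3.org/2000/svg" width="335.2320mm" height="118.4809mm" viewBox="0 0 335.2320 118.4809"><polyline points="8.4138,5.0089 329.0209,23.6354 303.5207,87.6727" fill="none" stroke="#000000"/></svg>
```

G21
G90
G0 X8.4138 Y113.4720
M3 S762
G1 X329.0209 Y94.8455 F1146
G1 X303.5207 Y30.8082
M5
G0 X0.0000 Y0.0000

viewBox `0 0 335.2320 118.4809` with mm width/height → 1 unit = 1 mm. Flip: y_m = 118.4809 − y_svg.

**Shape 1** — `<polyline>` open polyline, stroke `#000000` → cut (S762, F1146). Machine vertices: (8.4138,113.4720) → (329.0209,94.8455) → (303.5207,30.8082). Open path.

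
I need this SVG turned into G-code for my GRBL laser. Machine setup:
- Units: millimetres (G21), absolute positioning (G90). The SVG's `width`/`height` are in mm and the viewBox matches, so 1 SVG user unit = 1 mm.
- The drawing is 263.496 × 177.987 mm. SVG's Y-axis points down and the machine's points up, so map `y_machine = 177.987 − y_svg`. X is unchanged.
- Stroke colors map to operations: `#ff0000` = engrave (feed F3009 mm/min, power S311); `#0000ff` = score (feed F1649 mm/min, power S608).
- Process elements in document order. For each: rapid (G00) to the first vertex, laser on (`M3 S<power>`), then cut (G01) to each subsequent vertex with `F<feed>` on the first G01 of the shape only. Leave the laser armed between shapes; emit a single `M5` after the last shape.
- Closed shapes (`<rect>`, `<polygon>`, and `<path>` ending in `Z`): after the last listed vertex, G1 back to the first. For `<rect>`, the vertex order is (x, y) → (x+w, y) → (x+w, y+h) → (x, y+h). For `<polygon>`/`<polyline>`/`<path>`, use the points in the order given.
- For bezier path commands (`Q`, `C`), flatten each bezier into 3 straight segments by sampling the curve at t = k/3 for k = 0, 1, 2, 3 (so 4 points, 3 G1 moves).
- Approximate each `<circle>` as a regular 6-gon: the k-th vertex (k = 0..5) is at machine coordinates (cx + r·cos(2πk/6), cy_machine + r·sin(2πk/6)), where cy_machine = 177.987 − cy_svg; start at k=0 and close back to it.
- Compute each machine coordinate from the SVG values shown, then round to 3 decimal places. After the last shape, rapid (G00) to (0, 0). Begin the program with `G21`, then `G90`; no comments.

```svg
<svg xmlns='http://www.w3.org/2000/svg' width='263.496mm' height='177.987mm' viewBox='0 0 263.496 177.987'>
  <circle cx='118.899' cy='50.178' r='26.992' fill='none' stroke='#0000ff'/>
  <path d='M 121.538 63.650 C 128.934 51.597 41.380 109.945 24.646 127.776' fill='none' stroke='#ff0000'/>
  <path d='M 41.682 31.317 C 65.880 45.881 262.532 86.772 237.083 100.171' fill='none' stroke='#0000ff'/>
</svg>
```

1 u = 1 mm; y_m = 177.987 − y.

[1] `<circle>` circle, #0000ff→score S608 F1649: (145.891,127.809) → (132.395,151.185) → (105.403,151.185) → (91.907,127.809) → (105.403,104.433) → (132.395,104.433) → (145.891,127.809) (closed)

[2] `<path>` cubic bezier, #ff0000→engrave S311 F3009: (121.538,114.337) → (103.424,107.031) → (58.847,77.440) → (24.646,50.211)

[3] `<path>` cubic bezier, #0000ff→score S608 F1649: (41.682,146.670) → (108.752,125.324) → (203.111,98.386) → (237.083,77.816)

G21
G90
G00 X145.891 Y127.809
M3 S608
G01 X132.395 Y151.185 F1649
G01 X105.403 Y151.185
G01 X91.907 Y127.809
G01 X105.403 Y104.433
G01 X132.395 Y104.433
G01 X145.891 Y127.809
G00 X121.538 Y114.337
M3 S311
G01 X103.424 Y107.031 F3009
G01 X58.847 Y77.440
G01 X24.646 Y50.211
G00 X41.682 Y146.670
M3 S608
G01 X108.752 Y125.324 F1649
G01 X203.111 Y98.386
G01 X237.083 Y77.816
M5
G00 X0.000 Y0.000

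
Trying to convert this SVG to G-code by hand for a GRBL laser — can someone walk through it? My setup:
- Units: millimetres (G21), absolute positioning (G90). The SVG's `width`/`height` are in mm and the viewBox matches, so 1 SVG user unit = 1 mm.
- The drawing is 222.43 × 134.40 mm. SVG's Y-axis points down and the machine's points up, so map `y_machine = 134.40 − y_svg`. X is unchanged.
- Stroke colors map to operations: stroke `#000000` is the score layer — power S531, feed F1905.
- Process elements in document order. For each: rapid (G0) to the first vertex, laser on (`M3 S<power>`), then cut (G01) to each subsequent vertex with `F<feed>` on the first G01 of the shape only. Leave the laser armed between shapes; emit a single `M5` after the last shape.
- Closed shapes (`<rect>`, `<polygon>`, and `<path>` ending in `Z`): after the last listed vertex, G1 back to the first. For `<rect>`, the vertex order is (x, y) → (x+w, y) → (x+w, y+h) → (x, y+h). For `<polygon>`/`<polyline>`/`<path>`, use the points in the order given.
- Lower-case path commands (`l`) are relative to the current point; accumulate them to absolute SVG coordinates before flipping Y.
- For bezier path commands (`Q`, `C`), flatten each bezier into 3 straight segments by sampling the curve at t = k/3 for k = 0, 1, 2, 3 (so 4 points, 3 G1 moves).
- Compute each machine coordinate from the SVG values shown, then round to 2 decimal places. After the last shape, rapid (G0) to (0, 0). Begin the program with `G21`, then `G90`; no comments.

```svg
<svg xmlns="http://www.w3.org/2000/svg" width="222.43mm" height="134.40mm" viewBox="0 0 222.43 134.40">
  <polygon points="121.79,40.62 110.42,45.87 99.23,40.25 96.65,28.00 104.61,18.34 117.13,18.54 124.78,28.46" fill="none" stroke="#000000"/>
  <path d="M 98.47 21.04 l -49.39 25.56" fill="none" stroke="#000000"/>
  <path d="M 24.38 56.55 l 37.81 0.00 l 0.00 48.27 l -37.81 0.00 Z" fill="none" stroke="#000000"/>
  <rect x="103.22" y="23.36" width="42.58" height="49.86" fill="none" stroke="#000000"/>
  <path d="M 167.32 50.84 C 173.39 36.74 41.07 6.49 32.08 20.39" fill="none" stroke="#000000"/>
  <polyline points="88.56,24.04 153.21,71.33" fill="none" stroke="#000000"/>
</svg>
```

Since the viewBox matches the mm dimensions, user units are millimetres directly. The only transform is the Y-flip y_m = 134.40 − y_svg.

Shape 1 is a regular polygon drawn with `<polygon>`. Its stroke #000000 means score at S531, F1905. After flipping Y the toolpath is (121.79,93.78) → (110.42,88.53) → (99.23,94.15) → (96.65,106.40) → (104.61,116.06) → (117.13,115.86) → (124.78,105.94) → (121.79,93.78), returning to the start.

Shape 2 is a line segment drawn with `<path>`. Its stroke #000000 means score at S531, F1905. After flipping Y the toolpath is (98.47,113.36) → (49.08,87.80).

Shape 3 is a rectangle drawn with `<path>`. Its stroke #000000 means score at S531, F1905. After flipping Y the toolpath is (24.38,77.85) → (62.19,77.85) → (62.19,29.58) → (24.38,29.58) → (24.38,77.85), returning to the start.

Shape 4 is a rectangle drawn with `<rect>`. Its stroke #000000 means score at S531, F1905. After flipping Y the toolpath is (103.22,111.04) → (145.80,111.04) → (145.80,61.18) → (103.22,61.18) → (103.22,111.04), returning to the start.

Shape 5 is a cubic bezier drawn with `<path>`. Its stroke #000000 means score at S531, F1905. After flipping Y the toolpath is (167.32,83.56) → (136.95,100.81) → (72.49,115.43) → (32.08,114.01).

Shape 6 is a line segment drawn with `<polyline>`. Its stroke #000000 means score at S531, F1905. After flipping Y the toolpath is (88.56,110.36) → (153.21,63.07).

G21
G90
G0 X121.79 Y93.78
M3 S531
G01 X110.42 Y88.53 F1905
G01 X99.23 Y94.15
G01 X96.65 Y106.40
G01 X104.61 Y116.06
G01 X117.13 Y115.86
G01 X124.78 Y105.94
G01 X121.79 Y93.78
G0 X98.47 Y113.36
M3 S531
G01 X49.08 Y87.80 F1905
G0 X24.38 Y77.85
M3 S531
G01 X62.19 Y77.85 F1905
G01 X62.19 Y29.58
G01 X24.38 Y29.58
G01 X24.38 Y77.85
G0 X103.22 Y111.04
M3 S531
G01 X145.80 Y111.04 F1905
G01 X145.80 Y61.18
G01 X103.22 Y61.18
G01 X103.22 Y111.04
G0 X167.32 Y83.56
M3 S531
G01 X136.95 Y100.81 F1905
G01 X72.49 Y115.43
G01 X32.08 Y114.01
G0 X88.56 Y110.36
M3 S531
G01 X153.21 Y63.07 F1905
M5
G0 X0.00 Y0.00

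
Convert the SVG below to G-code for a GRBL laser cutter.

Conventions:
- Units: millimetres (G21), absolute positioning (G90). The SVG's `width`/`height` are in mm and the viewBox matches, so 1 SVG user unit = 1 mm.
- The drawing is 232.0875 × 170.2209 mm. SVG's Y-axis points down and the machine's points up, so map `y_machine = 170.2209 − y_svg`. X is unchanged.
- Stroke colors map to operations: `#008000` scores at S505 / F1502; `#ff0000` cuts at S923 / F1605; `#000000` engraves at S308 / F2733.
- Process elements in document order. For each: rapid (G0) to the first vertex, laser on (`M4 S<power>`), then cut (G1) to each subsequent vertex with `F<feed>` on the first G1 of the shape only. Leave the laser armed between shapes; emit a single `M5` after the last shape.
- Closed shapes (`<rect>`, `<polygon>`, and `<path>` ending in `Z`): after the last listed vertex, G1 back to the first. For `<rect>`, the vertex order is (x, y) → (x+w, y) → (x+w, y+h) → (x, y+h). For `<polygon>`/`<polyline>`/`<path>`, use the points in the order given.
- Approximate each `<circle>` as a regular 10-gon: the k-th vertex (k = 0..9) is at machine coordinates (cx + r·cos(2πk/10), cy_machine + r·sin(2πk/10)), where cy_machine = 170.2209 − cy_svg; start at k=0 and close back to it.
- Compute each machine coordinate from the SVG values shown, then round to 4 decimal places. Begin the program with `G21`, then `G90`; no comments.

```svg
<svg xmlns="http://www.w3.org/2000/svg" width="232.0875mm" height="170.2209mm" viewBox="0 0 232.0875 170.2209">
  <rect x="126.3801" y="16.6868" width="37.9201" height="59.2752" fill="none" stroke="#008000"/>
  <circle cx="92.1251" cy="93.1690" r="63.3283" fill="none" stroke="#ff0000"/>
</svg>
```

G21
G90
G0 X126.3801 Y153.5341
M4 S505
G1 X164.3002 Y153.5341 F1502
G1 X164.3002 Y94.2589
G1 X126.3801 Y94.2589
G1 X126.3801 Y153.5341
G0 X155.4534 Y77.0519
M4 S923
G1 X143.3588 Y114.2753 F1605
G1 X111.6946 Y137.2807
G1 X72.5556 Y137.2807
G1 X40.8914 Y114.2753
G1 X28.7968 Y77.0519
G1 X40.8914 Y39.8285
G1 X72.5556 Y16.8231
G1 X111.6946 Y16.8231
G1 X143.3588 Y39.8285
G1 X155.4534 Y77.0519
M5

Since the viewBox matches the mm dimensions, user units are millimetres directly. The only transform is the Y-flip y_m = 170.2209 − y_svg.

Shape 1 is a rectangle drawn with `<rect>`. Its stroke #008000 means score at S505, F1502. After flipping Y the toolpath is (126.3801,153.5341) → (164.3002,153.5341) → (164.3002,94.2589) → (126.3801,94.2589) → (126.3801,153.5341), returning to the start.

Shape 2 is a circle drawn with `<circle>`. Its stroke #ff0000 means cut at S923, F1605. After flipping Y the toolpath is (155.4534,77.0519) → (143.3588,114.2753) → (111.6946,137.2807) → (72.5556,137.2807) → (40.8914,114.2753) → (28.7968,77.0519) → (40.8914,39.8285) → (72.5556,16.8231) → (111.6946,16.8231) → (143.3588,39.8285) → (155.4534,77.0519), returning to the start.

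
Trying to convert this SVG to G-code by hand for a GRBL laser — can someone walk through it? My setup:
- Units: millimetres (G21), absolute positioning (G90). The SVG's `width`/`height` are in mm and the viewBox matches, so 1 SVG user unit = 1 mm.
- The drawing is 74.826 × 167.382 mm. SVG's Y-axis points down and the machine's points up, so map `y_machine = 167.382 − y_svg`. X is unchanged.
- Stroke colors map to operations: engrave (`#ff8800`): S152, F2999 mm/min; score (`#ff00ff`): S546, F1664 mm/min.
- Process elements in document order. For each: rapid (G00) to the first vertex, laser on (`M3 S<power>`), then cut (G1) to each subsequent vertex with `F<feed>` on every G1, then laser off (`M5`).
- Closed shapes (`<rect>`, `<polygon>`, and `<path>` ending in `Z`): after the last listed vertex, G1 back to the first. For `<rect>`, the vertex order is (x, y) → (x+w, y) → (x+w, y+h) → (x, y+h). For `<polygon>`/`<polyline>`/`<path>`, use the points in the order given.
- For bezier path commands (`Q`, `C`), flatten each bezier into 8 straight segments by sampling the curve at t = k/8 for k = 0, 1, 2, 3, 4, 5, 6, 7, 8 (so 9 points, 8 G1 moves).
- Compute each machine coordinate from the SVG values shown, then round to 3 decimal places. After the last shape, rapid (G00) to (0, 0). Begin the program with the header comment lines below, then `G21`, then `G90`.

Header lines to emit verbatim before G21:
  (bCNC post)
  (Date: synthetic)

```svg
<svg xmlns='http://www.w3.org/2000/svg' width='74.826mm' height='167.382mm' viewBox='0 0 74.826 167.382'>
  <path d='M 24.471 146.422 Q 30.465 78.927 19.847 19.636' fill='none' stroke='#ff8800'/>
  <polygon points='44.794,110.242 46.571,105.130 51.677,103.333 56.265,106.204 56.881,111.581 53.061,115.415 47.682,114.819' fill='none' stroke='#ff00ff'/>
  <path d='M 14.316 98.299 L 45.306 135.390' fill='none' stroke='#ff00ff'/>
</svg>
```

(bCNC post)
(Date: synthetic)
G21
G90
G00 X24.471 Y20.960
M3 S152
G1 X25.710 Y37.706 F2999
G1 X26.430 Y54.195 F2999
G1 X26.630 Y70.428 F2999
G1 X26.312 Y86.404 F2999
G1 X25.474 Y102.124 F2999
G1 X24.118 Y117.588 F2999
G1 X22.242 Y132.795 F2999
G1 X19.847 Y147.746 F2999
M5
G00 X44.794 Y57.140
M3 S546
G1 X46.571 Y62.252 F1664
G1 X51.677 Y64.049 F1664
G1 X56.265 Y61.178 F1664
G1 X56.881 Y55.801 F1664
G1 X53.061 Y51.967 F1664
G1 X47.682 Y52.563 F1664
G1 X44.794 Y57.140 F1664
M5
G00 X14.316 Y69.083
M3 S546
G1 X45.306 Y31.992 F1664
M5
G00 X0.000 Y0.000

1 u = 1 mm; y_m = 167.382 − y.

[1] `<path>` quadratic bezier, #ff8800→engrave S152 F2999: (24.471,20.960) → (25.710,37.706) → (26.430,54.195) → (26.630,70.428) → (26.312,86.404) → (25.474,102.124) → (24.118,117.588) → (22.242,132.795) → (19.847,147.746)

[2] `<polygon>` regular polygon, #ff00ff→score S546 F1664: (44.794,57.140) → (46.571,62.252) → (51.677,64.049) → (56.265,61.178) → (56.881,55.801) → (53.061,51.967) → (47.682,52.563) → (44.794,57.140) (closed)

[3] `<path>` line segment, #ff00ff→score S546 F1664: (14.316,69.083) → (45.306,31.992)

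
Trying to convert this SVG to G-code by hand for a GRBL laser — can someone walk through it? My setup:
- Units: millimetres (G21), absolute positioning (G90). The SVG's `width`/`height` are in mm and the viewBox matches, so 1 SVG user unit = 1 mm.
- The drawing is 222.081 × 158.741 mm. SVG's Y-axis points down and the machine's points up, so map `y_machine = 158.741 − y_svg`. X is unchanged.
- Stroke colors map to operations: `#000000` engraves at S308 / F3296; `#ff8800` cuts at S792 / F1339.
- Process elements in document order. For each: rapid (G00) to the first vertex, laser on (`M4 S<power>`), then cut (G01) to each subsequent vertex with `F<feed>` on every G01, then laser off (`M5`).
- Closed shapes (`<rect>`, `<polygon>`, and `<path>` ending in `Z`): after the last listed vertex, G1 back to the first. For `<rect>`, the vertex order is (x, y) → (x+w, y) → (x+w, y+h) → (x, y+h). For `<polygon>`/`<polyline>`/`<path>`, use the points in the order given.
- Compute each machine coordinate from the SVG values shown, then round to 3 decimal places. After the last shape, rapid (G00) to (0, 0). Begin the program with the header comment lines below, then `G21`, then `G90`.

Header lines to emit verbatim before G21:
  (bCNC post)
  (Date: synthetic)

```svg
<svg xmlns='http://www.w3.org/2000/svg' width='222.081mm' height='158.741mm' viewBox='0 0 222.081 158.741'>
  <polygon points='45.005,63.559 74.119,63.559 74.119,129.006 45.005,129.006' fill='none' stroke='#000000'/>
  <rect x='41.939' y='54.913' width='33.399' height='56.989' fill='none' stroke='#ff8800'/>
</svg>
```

viewBox `0 0 222.081 158.741` with mm width/height → 1 unit = 1 mm. Flip: y_m = 158.741 − y_svg.

**Shape 1** — `<polygon>` rectangle, stroke `#000000` → engrave (S308, F3296). Machine vertices: (45.005,95.182) → (74.119,95.182) → (74.119,29.735) → (45.005,29.735) → (45.005,95.182). Closed: final G1 returns to the first vertex.

**Shape 2** — `<rect>` rectangle, stroke `#ff8800` → cut (S792, F1339). Machine vertices: (41.939,103.828) → (75.338,103.828) → (75.338,46.839) → (41.939,46.839) → (41.939,103.828). Closed: final G1 returns to the first vertex.

(bCNC post)
(Date: synthetic)
G21
G90
G00 X45.005 Y95.182
M4 S308
G01 X74.119 Y95.182 F3296
G01 X74.119 Y29.735 F3296
G01 X45.005 Y29.735 F3296
G01 X45.005 Y95.182 F3296
M5
G00 X41.939 Y103.828
M4 S792
G01 X75.338 Y103.828 F1339
G01 X75.338 Y46.839 F1339
G01 X41.939 Y46.839 F1339
G01 X41.939 Y103.828 F1339
M5
G00 X0.000 Y0.000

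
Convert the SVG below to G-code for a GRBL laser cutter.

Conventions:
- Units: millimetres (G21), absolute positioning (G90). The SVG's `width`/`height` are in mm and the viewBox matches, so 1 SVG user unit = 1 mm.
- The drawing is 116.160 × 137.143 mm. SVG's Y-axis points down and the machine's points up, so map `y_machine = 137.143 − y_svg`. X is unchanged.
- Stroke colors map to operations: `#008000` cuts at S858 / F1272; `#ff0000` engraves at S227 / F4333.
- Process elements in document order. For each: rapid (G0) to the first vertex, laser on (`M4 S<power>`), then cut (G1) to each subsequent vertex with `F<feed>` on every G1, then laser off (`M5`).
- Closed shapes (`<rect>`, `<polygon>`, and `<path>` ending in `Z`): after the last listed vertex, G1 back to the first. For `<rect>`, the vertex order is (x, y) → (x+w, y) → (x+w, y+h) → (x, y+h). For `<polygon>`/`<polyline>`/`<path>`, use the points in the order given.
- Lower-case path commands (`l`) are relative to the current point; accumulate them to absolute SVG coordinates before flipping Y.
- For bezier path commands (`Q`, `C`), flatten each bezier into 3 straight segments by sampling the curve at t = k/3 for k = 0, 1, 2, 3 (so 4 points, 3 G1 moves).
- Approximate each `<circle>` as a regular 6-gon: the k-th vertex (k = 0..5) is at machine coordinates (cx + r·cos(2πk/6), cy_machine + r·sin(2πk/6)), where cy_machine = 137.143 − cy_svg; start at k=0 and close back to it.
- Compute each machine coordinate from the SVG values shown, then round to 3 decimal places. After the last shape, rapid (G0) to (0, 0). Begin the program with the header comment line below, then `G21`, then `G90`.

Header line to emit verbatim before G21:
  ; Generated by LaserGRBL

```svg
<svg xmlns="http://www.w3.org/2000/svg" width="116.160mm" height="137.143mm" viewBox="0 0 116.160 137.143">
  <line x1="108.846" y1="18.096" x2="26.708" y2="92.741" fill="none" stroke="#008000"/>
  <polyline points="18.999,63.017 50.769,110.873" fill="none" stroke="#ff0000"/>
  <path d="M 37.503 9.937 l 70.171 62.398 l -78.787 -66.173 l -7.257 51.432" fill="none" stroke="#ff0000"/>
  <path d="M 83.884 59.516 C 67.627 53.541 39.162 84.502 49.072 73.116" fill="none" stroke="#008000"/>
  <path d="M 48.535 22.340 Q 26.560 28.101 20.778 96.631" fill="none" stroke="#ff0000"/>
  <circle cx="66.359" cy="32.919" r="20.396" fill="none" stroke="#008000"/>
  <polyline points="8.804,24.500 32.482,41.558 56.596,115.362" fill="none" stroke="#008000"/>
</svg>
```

Since the viewBox matches the mm dimensions, user units are millimetres directly. The only transform is the Y-flip y_m = 137.143 − y_svg.

Shape 1 is a line segment drawn with `<line>`. Its stroke #008000 means cut at S858, F1272. After flipping Y the toolpath is (108.846,119.047) → (26.708,44.402).

Shape 2 is a line segment drawn with `<polyline>`. Its stroke #ff0000 means engrave at S227, F4333. After flipping Y the toolpath is (18.999,74.126) → (50.769,26.270).

Shape 3 is a open polyline drawn with `<path>`. Its stroke #ff0000 means engrave at S227, F4333. After flipping Y the toolpath is (37.503,127.206) → (107.674,64.808) → (28.887,130.981) → (21.630,79.549).

Shape 4 is a cubic bezier drawn with `<path>`. Its stroke #008000 means cut at S858, F1272. After flipping Y the toolpath is (83.884,77.627) → (65.431,74.226) → (50.080,63.820) → (49.072,64.027).

Shape 5 is a quadratic bezier drawn with `<path>`. Its stroke #ff0000 means engrave at S227, F4333. After flipping Y the toolpath is (48.535,114.803) → (35.684,103.988) → (26.432,79.224) → (20.778,40.512).

Shape 6 is a circle drawn with `<circle>`. Its stroke #008000 means cut at S858, F1272. After flipping Y the toolpath is (86.755,104.224) → (76.557,121.887) → (56.161,121.887) → (45.963,104.224) → (56.161,86.561) → (76.557,86.561) → (86.755,104.224), returning to the start.

Shape 7 is a open polyline drawn with `<polyline>`. Its stroke #008000 means cut at S858, F1272. After flipping Y the toolpath is (8.804,112.643) → (32.482,95.585) → (56.596,21.781).

; Generated by LaserGRBL
G21
G90
G0 X108.846 Y119.047
M4 S858
G1 X26.708 Y44.402 F1272
M5
G0 X18.999 Y74.126
M4 S227
G1 X50.769 Y26.270 F4333
M5
G0 X37.503 Y127.206
M4 S227
G1 X107.674 Y64.808 F4333
G1 X28.887 Y130.981 F4333
G1 X21.630 Y79.549 F4333
M5
G0 X83.884 Y77.627
M4 S858
G1 X65.431 Y74.226 F1272
G1 X50.080 Y63.820 F1272
G1 X49.072 Y64.027 F1272
M5
G0 X48.535 Y114.803
M4 S227
G1 X35.684 Y103.988 F4333
G1 X26.432 Y79.224 F4333
G1 X20.778 Y40.512 F4333
M5
G0 X86.755 Y104.224
M4 S858
G1 X76.557 Y121.887 F1272
G1 X56.161 Y121.887 F1272
G1 X45.963 Y104.224 F1272
G1 X56.161 Y86.561 F1272
G1 X76.557 Y86.561 F1272
G1 X86.755 Y104.224 F1272
M5
G0 X8.804 Y112.643
M4 S858
G1 X32.482 Y95.585 F1272
G1 X56.596 Y21.781 F1272
M5
G0 X0.000 Y0.000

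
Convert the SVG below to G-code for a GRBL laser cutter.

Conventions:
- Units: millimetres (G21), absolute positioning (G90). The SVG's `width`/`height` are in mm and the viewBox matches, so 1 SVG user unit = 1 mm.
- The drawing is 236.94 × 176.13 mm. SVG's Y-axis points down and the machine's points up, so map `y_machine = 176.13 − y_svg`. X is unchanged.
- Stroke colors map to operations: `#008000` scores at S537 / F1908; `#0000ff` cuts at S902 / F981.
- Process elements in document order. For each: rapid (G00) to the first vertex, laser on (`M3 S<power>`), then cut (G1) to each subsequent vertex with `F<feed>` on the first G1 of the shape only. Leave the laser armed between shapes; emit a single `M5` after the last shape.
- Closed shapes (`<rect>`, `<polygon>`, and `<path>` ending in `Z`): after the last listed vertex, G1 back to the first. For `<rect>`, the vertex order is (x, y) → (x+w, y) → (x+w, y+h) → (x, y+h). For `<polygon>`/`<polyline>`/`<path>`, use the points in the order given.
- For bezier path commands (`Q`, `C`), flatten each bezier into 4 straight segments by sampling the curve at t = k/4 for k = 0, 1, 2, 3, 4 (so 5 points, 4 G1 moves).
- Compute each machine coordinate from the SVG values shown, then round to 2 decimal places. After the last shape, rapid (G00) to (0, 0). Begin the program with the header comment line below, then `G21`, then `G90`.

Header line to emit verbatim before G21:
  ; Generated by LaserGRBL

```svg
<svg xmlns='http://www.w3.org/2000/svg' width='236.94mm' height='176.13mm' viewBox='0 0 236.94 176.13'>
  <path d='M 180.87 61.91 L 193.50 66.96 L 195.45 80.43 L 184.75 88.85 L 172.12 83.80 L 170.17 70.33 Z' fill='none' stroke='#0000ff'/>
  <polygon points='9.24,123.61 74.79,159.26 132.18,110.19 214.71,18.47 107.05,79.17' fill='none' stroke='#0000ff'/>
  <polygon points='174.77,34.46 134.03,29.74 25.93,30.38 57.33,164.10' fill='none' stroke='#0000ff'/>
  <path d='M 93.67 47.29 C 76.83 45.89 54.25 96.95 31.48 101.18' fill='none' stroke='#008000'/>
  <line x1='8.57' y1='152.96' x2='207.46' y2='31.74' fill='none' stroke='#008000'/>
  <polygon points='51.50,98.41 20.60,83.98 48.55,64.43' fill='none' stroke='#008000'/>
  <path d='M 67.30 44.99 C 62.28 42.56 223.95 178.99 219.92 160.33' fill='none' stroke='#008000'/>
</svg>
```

; Generated by LaserGRBL
G21
G90
G00 X180.87 Y114.22
M3 S902
G1 X193.50 Y109.17 F981
G1 X195.45 Y95.70
G1 X184.75 Y87.28
G1 X172.12 Y92.33
G1 X170.17 Y105.80
G1 X180.87 Y114.22
G00 X9.24 Y52.52
M3 S902
G1 X74.79 Y16.87 F981
G1 X132.18 Y65.94
G1 X214.71 Y157.66
G1 X107.05 Y96.96
G1 X9.24 Y52.52
G00 X174.77 Y141.67
M3 S902
G1 X134.03 Y146.39 F981
G1 X25.93 Y145.75
G1 X57.33 Y12.03
G1 X174.77 Y141.67
G00 X93.67 Y128.84
M3 S537
G1 X80.05 Y121.61 F1908
G1 X64.80 Y104.01
G1 X48.44 Y85.35
G1 X31.48 Y74.95
G00 X8.57 Y23.17
M3 S537
G1 X207.46 Y144.39 F1908
G00 X51.50 Y77.72
M3 S537
G1 X20.60 Y92.15 F1908
G1 X48.55 Y111.70
G1 X51.50 Y77.72
G00 X67.30 Y131.14
M3 S537
G1 X89.60 Y111.52 F1908
G1 X143.24 Y67.38
G1 X197.07 Y26.29
G1 X219.92 Y15.80
M5
G00 X0.00 Y0.00

1 u = 1 mm; y_m = 176.13 − y.

[1] `<path>` regular polygon, #0000ff→cut S902 F981: (180.87,114.22) → (193.50,109.17) → (195.45,95.70) → (184.75,87.28) → (172.12,92.33) → (170.17,105.80) → (180.87,114.22) (closed)

[2] `<polygon>` closed polygon, #0000ff→cut S902 F981: (9.24,52.52) → (74.79,16.87) → (132.18,65.94) → (214.71,157.66) → (107.05,96.96) → (9.24,52.52) (closed)

[3] `<polygon>` closed polygon, #0000ff→cut S902 F981: (174.77,141.67) → (134.03,146.39) → (25.93,145.75) → (57.33,12.03) → (174.77,141.67) (closed)

[4] `<path>` cubic bezier, #008000→score S537 F1908: (93.67,128.84) → (80.05,121.61) → (64.80,104.01) → (48.44,85.35) → (31.48,74.95)

[5] `<line>` line segment, #008000→score S537 F1908: (8.57,23.17) → (207.46,144.39)

[6] `<polygon>` regular polygon, #008000→score S537 F1908: (51.50,77.72) → (20.60,92.15) → (48.55,111.70) → (51.50,77.72) (closed)

[7] `<path>` cubic bezier, #008000→score S537 F1908: (67.30,131.14) → (89.60,111.52) → (143.24,67.38) → (197.07,26.29) → (219.92,15.80)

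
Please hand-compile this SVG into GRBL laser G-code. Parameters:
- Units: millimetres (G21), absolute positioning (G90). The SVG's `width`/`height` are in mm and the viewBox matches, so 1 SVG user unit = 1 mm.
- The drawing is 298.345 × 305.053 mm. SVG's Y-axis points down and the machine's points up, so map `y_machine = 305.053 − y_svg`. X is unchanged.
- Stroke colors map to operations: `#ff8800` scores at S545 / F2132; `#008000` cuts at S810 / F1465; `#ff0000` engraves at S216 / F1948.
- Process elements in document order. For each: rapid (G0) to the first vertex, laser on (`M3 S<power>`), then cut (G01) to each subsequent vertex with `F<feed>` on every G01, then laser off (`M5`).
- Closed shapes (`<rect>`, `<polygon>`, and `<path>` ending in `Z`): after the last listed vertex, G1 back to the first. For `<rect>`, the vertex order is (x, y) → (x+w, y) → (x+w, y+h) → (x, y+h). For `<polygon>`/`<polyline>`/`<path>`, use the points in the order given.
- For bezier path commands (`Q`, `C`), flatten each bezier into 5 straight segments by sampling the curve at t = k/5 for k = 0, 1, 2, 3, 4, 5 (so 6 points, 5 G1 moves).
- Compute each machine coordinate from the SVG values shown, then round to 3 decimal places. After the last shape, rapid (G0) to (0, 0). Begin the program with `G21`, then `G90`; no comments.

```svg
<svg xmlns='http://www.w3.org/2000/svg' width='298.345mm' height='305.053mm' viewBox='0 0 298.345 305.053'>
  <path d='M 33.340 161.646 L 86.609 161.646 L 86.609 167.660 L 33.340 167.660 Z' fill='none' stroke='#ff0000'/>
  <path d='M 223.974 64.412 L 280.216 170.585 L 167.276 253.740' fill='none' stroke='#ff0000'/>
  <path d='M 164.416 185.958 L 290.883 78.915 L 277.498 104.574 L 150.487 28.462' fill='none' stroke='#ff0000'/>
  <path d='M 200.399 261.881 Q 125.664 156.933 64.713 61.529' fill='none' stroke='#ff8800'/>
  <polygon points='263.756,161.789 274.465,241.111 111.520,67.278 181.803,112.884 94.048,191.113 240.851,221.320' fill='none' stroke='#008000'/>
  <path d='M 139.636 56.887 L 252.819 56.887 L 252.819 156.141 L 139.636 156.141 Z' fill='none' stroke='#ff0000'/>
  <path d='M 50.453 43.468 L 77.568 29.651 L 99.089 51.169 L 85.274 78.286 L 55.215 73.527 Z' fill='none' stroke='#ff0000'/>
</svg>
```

viewBox `0 0 298.345 305.053` with mm width/height → 1 unit = 1 mm. Flip: y_m = 305.053 − y_svg.

**Shape 1** — `<path>` rectangle, stroke `#ff0000` → engrave (S216, F1948). Machine vertices: (33.340,143.407) → (86.609,143.407) → (86.609,137.393) → (33.340,137.393) → (33.340,143.407). Closed: final G1 returns to the first vertex.

**Shape 2** — `<path>` open polyline, stroke `#ff0000` → engrave (S216, F1948). Machine vertices: (223.974,240.641) → (280.216,134.468) → (167.276,51.313). Open path.

**Shape 3** — `<path>` open polyline, stroke `#ff0000` → engrave (S216, F1948). Machine vertices: (164.416,119.095) → (290.883,226.138) → (277.498,200.479) → (150.487,276.591). Open path.

**Shape 4** — `<path>` quadratic bezier, stroke `#ff8800` → score (S545, F2132). Control points (SVG): P0=(200.399,261.881), P1=(125.664,156.933), P2=(64.713,61.529); sampled at t=k/5. Machine vertices: (200.399,43.172) → (171.056,84.769) → (142.816,125.603) → (115.679,165.674) → (89.645,204.981) → (64.713,243.524). Open path.

**Shape 5** — `<polygon>` closed polygon, stroke `#008000` → cut (S810, F1465). Machine vertices: (263.756,143.264) → (274.465,63.942) → (111.520,237.775) → (181.803,192.169) → (94.048,113.940) → (240.851,83.733) → (263.756,143.264). Closed: final G1 returns to the first vertex.

**Shape 6** — `<path>` rectangle, stroke `#ff0000` → engrave (S216, F1948). Machine vertices: (139.636,248.166) → (252.819,248.166) → (252.819,148.912) → (139.636,148.912) → (139.636,248.166). Closed: final G1 returns to the first vertex.

**Shape 7** — `<path>` regular polygon, stroke `#ff0000` → engrave (S216, F1948). Machine vertices: (50.453,261.585) → (77.568,275.402) → (99.089,253.884) → (85.274,226.767) → (55.215,231.526) → (50.453,261.585). Closed: final G1 returns to the first vertex.

G21
G90
G0 X33.340 Y143.407
M3 S216
G01 X86.609 Y143.407 F1948
G01 X86.609 Y137.393 F1948
G01 X33.340 Y137.393 F1948
G01 X33.340 Y143.407 F1948
M5
G0 X223.974 Y240.641
M3 S216
G01 X280.216 Y134.468 F1948
G01 X167.276 Y51.313 F1948
M5
G0 X164.416 Y119.095
M3 S216
G01 X290.883 Y226.138 F1948
G01 X277.498 Y200.479 F1948
G01 X150.487 Y276.591 F1948
M5
G0 X200.399 Y43.172
M3 S545
G01 X171.056 Y84.769 F2132
G01 X142.816 Y125.603 F2132
G01 X115.679 Y165.674 F2132
G01 X89.645 Y204.981 F2132
G01 X64.713 Y243.524 F2132
M5
G0 X263.756 Y143.264
M3 S810
G01 X274.465 Y63.942 F1465
G01 X111.520 Y237.775 F1465
G01 X181.803 Y192.169 F1465
G01 X94.048 Y113.940 F1465
G01 X240.851 Y83.733 F1465
G01 X263.756 Y143.264 F1465
M5
G0 X139.636 Y248.166
M3 S216
G01 X252.819 Y248.166 F1948
G01 X252.819 Y148.912 F1948
G01 X139.636 Y148.912 F1948
G01 X139.636 Y248.166 F1948
M5
G0 X50.453 Y261.585
M3 S216
G01 X77.568 Y275.402 F1948
G01 X99.089 Y253.884 F1948
G01 X85.274 Y226.767 F1948
G01 X55.215 Y231.526 F1948
G01 X50.453 Y261.585 F1948
M5
G0 X0.000 Y0.000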